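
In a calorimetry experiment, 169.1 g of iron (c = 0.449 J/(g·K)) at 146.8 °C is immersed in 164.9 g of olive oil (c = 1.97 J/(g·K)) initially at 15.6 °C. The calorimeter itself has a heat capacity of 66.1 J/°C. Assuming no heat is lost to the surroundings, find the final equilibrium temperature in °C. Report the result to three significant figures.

T_f = 36.9 °C

Heat lost by iron = heat gained by olive oil + calorimeter.
(169.1)(0.449)(146.8 − T) = [(164.9)(1.97) + 66.1](T − 15.6)
75.9259 (146.8 − T) = 390.953 (T − 15.6)
11146 − 75.9259 T = 390.953 T − 6098.9
17244.9 = 466.8789 T
T = 36.94 °C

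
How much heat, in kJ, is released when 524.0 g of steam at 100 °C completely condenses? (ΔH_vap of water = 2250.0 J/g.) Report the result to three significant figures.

q = m × ΔH_vap = 524.0 × 2250.0 = 1179000 J = 1180 kJ

q = 1180 kJ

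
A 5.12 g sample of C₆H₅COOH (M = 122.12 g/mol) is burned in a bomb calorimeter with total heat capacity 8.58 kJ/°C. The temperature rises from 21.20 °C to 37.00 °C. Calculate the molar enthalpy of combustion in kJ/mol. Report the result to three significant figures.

ΔH = -3230 kJ/mol

ΔT = 37.00 − 21.20 = 15.80 °C
q_cal = C_cal × ΔT = 8.58 × 15.80 = 135.564 kJ
n = 5.12 / 122.12 = 0.04193 mol
q_rxn = −q_cal = -135.564 kJ
ΔH = -135.564 / 0.04193 = -3233 kJ/mol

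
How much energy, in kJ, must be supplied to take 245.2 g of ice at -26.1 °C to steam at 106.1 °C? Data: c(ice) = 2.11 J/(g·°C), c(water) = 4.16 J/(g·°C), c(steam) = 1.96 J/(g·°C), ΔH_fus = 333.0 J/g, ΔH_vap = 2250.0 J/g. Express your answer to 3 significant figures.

q1 (heat ice -26.1→0.0 °C): 245.2 × 2.11 × 26.1 = 13503 J
q2 (melt at 0 °C): 245.2 × 333.0 = 81652 J
q3 (heat water 0.0→100.0 °C): 245.2 × 4.16 × 100.0 = 102003 J
q4 (vaporize at 100 °C): 245.2 × 2250.0 = 551700 J
q5 (heat steam 100.0→106.1 °C): 245.2 × 1.96 × 6.1 = 2932 J
Total: 13503 + 81652 + 102003 + 551700 + 2932 = 751790 J = 752 kJ

q = 752 kJ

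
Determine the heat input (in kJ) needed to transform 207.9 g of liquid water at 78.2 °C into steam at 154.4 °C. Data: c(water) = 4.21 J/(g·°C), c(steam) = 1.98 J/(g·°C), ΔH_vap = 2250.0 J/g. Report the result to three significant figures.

q = 509 kJ

q1 (heat water 78.2→100.0 °C): 207.9 × 4.21 × 21.8 = 19081 J
q2 (vaporize at 100 °C): 207.9 × 2250.0 = 467775 J
q3 (heat steam 100.0→154.4 °C): 207.9 × 1.98 × 54.4 = 22393 J
Total: 19081 + 467775 + 22393 = 509249 J = 509 kJ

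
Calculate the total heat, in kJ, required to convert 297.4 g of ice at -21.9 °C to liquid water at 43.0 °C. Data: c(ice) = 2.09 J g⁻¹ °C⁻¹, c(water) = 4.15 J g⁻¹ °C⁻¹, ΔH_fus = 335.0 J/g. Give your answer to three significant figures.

q = 166 kJ

q1 (heat ice -21.9→0.0 °C): 297.4 × 2.09 × 21.9 = 13612 J
q2 (melt at 0 °C): 297.4 × 335.0 = 99629 J
q3 (heat water 0.0→43.0 °C): 297.4 × 4.15 × 43.0 = 53071 J
Total: 13612 + 99629 + 53071 = 166312 J = 166 kJ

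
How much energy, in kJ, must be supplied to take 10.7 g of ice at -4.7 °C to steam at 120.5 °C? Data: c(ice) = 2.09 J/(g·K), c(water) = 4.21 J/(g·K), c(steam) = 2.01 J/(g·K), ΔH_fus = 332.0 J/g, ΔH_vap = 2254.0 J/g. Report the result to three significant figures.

q1 (heat ice -4.7→0.0 °C): 10.7 × 2.09 × 4.7 = 105 J
q2 (melt at 0 °C): 10.7 × 332.0 = 3552 J
q3 (heat water 0.0→100.0 °C): 10.7 × 4.21 × 100.0 = 4505 J
q4 (vaporize at 100 °C): 10.7 × 2254.0 = 24118 J
q5 (heat steam 100.0→120.5 °C): 10.7 × 2.01 × 20.5 = 441 J
Total: 105 + 3552 + 4505 + 24118 + 441 = 32721 J = 32.7 kJ

q = 32.7 kJ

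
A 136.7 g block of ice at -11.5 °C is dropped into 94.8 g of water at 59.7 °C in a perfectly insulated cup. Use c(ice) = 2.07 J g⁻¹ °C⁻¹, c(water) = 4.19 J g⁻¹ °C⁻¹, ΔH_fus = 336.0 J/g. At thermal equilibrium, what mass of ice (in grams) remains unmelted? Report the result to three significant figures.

m_ice remaining = 75.8 g

Heat to warm all ice to 0 °C: 136.7×2.07×11.5 = 3254.1 J
Heat released by water cooling to 0 °C: 94.8×4.19×59.7 = 23714 J
23714 J < 3254.1 + 136.7×336.0 = 49185.3 J, so not all ice melts; final T = 0 °C.
Heat left for melting: 23714 − 3254.1 = 20459.9 J
Mass melted = 20459.9 / 336.0 = 60.89 g
Ice remaining = 136.7 − 60.89 = 75.81 g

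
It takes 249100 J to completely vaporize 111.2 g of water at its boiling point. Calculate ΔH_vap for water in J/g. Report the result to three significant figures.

ΔH_vap = q / m = 249100 / 111.2 = 2240 J/g

ΔH_vap = 2240 J/g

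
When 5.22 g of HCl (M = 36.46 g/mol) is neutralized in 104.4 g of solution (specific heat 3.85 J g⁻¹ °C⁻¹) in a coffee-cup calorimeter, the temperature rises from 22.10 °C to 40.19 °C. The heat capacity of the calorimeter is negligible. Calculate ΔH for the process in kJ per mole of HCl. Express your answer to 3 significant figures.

|ΔT| = |40.19 − 22.10| = 18.09 °C
|q_surr| = (104.4 × 3.85) × 18.09 = 401.94 × 18.09 = 7271 J
n(HCl) = 5.22 / 36.46 = 0.1432 mol
Temperature rose, so q_rxn = −|q_surr| = -7.271 kJ
ΔH = q_rxn / n = -50.78 kJ/mol

ΔH = -50.8 kJ/mol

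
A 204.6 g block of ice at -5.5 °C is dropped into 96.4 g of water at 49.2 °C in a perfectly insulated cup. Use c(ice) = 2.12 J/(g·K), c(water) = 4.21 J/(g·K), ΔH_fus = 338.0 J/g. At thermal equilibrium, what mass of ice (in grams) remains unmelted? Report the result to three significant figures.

m_ice remaining = 153 g

Heat to warm all ice to 0 °C: 204.6×2.12×5.5 = 2385.6 J
Heat released by water cooling to 0 °C: 96.4×4.21×49.2 = 19968 J
19968 J < 2385.6 + 204.6×338.0 = 71540.4 J, so not all ice melts; final T = 0 °C.
Heat left for melting: 19968 − 2385.6 = 17582.4 J
Mass melted = 17582.4 / 338.0 = 52.02 g
Ice remaining = 204.6 − 52.02 = 152.58 g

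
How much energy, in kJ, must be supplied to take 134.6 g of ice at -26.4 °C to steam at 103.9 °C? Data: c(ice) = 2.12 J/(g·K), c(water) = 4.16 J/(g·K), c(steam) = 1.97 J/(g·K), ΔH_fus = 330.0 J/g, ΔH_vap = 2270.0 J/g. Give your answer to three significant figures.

q1 (heat ice -26.4→0.0 °C): 134.6 × 2.12 × 26.4 = 7533 J
q2 (melt at 0 °C): 134.6 × 330.0 = 44418 J
q3 (heat water 0.0→100.0 °C): 134.6 × 4.16 × 100.0 = 55994 J
q4 (vaporize at 100 °C): 134.6 × 2270.0 = 305542 J
q5 (heat steam 100.0→103.9 °C): 134.6 × 1.97 × 3.9 = 1034 J
Total: 7533 + 44418 + 55994 + 305542 + 1034 = 414521 J = 415 kJ

q = 415 kJ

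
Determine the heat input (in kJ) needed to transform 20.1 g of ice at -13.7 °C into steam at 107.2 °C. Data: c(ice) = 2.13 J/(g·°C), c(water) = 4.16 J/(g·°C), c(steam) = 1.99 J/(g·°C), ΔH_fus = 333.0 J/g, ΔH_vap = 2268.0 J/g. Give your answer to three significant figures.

q = 61.5 kJ

q1 (heat ice -13.7→0.0 °C): 20.1 × 2.13 × 13.7 = 587 J
q2 (melt at 0 °C): 20.1 × 333.0 = 6693 J
q3 (heat water 0.0→100.0 °C): 20.1 × 4.16 × 100.0 = 8362 J
q4 (vaporize at 100 °C): 20.1 × 2268.0 = 45587 J
q5 (heat steam 100.0→107.2 °C): 20.1 × 1.99 × 7.2 = 288 J
Total: 587 + 6693 + 8362 + 45587 + 288 = 61517 J = 61.5 kJ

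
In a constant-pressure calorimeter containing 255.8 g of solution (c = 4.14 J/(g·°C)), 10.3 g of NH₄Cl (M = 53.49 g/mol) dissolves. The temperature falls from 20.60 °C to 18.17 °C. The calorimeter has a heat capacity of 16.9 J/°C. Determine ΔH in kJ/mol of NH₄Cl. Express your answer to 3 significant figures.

ΔH = 13.6 kJ/mol

|ΔT| = |18.17 − 20.60| = 2.43 °C
|q_surr| = (255.8 × 4.14 + 16.9) × 2.43 = 1075.912 × 2.43 = 2614 J
n(NH₄Cl) = 10.3 / 53.49 = 0.1926 mol
Temperature fell, so q_rxn = +|q_surr| = 2.614 kJ
ΔH = q_rxn / n = 13.57 kJ/mol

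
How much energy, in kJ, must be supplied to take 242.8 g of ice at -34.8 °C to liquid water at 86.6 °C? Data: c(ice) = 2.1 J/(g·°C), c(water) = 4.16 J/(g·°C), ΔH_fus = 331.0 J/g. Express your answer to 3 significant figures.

q = 186 kJ

q1 (heat ice -34.8→0.0 °C): 242.8 × 2.1 × 34.8 = 17744 J
q2 (melt at 0 °C): 242.8 × 331.0 = 80367 J
q3 (heat water 0.0→86.6 °C): 242.8 × 4.16 × 86.6 = 87470 J
Total: 17744 + 80367 + 87470 = 185581 J = 186 kJ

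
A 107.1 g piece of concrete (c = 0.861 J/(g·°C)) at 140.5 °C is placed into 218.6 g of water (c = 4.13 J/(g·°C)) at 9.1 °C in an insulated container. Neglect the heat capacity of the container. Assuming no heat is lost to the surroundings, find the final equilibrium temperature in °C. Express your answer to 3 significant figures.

Heat lost by concrete = heat gained by water.
(107.1)(0.861)(140.5 − T) = (218.6)(4.13)(T − 9.1)
92.2131 (140.5 − T) = 902.818 (T − 9.1)
12956 − 92.2131 T = 902.818 T − 8215.6
21171.6 = 995.0311 T
T = 21.28 °C

T_f = 21.3 °C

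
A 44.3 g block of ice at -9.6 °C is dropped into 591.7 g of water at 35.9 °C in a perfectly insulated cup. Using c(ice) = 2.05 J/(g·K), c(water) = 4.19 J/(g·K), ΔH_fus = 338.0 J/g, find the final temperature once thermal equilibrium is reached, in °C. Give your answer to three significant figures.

T_f = 27.5 °C

Heat to bring ice to 0 °C and melt it: q₁ = 44.3×2.05×9.6 + 44.3×338.0 = 15845 J
Heat the water can supply cooling to 0 °C: 591.7×4.19×35.9 = 89004.1 J > q₁, so all ice melts.
Energy balance: 591.7×4.19×(35.9 − T) = 15845 + 44.3×4.19×(T − 0)
2479.223(35.9 − T) = 15845 + 185.617 T
89004.1 − 15845 = 2664.840 T
T = 73159.1 / 2664.840 = 27.45 °C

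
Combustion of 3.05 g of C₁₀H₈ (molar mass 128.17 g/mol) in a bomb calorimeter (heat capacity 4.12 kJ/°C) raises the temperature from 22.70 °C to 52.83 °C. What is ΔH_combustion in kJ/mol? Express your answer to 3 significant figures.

ΔH = -5220 kJ/mol

ΔT = 52.83 − 22.70 = 30.13 °C
q_cal = C_cal × ΔT = 4.12 × 30.13 = 124.1356 kJ
n = 3.05 / 128.17 = 0.02380 mol
q_rxn = −q_cal = -124.1356 kJ
ΔH = -124.1356 / 0.02380 = -5216 kJ/mol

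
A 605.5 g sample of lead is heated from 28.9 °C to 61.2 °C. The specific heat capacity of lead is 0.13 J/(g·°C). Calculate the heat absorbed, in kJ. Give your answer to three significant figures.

q = m c ΔT = 605.5 × 0.13 × (61.2 − 28.9)
q = 605.5 × 0.13 × 32.3 = 2542 J = 2.54 kJ

q = 2.54 kJ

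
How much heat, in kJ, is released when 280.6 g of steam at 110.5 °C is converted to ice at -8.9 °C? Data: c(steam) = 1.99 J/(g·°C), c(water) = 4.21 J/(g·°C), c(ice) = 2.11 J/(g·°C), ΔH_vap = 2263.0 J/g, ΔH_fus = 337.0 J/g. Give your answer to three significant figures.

q1 (cool steam 110.5→100 °C): 280.6 × 1.99 × 10.5 = 5863 J
q2 (condense at 100 °C): 280.6 × 2263.0 = 634998 J
q3 (cool water 100→0 °C): 280.6 × 4.21 × 100.0 = 118133 J
q4 (freeze at 0 °C): 280.6 × 337.0 = 94562 J
q5 (cool ice 0→-8.9 °C): 280.6 × 2.11 × 8.9 = 5269 J
Total: 5863 + 634998 + 118133 + 94562 + 5269 = 858825 J = 859 kJ

q = 859 kJ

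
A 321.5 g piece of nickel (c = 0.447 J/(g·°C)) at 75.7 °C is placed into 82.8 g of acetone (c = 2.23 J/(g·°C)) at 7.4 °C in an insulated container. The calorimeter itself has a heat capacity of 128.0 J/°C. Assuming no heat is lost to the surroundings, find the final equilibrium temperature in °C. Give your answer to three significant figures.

T_f = 28.9 °C

Heat lost by nickel = heat gained by acetone + calorimeter.
(321.5)(0.447)(75.7 − T) = [(82.8)(2.23) + 128.0](T − 7.4)
143.7105 (75.7 − T) = 312.644 (T − 7.4)
10879 − 143.7105 T = 312.644 T − 2313.6
13192.6 = 456.3545 T
T = 28.91 °C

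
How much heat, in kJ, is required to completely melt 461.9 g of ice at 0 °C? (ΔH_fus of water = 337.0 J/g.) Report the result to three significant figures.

q = m × ΔH_fus = 461.9 × 337.0 = 155700 J = 156 kJ

q = 156 kJ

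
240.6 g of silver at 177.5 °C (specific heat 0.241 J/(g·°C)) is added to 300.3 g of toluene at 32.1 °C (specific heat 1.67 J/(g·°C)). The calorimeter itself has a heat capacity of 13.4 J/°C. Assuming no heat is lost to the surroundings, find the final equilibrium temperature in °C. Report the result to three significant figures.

Heat lost by silver = heat gained by toluene + calorimeter.
(240.6)(0.241)(177.5 − T) = [(300.3)(1.67) + 13.4](T − 32.1)
57.9846 (177.5 − T) = 514.901 (T − 32.1)
10292 − 57.9846 T = 514.901 T − 16528
26820 = 572.8856 T
T = 46.82 °C

T_f = 46.8 °C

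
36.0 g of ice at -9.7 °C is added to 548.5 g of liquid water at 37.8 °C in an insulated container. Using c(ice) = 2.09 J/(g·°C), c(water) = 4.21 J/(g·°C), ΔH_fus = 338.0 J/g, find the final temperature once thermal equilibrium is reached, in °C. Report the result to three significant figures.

T_f = 30.2 °C

Heat to bring ice to 0 °C and melt it: q₁ = 36.0×2.09×9.7 + 36.0×338.0 = 12898 J
Heat the water can supply cooling to 0 °C: 548.5×4.21×37.8 = 87287.2 J > q₁, so all ice melts.
Energy balance: 548.5×4.21×(37.8 − T) = 12898 + 36.0×4.21×(T − 0)
2309.185(37.8 − T) = 12898 + 151.56 T
87287.2 − 12898 = 2460.745 T
T = 74389.2 / 2460.745 = 30.23 °C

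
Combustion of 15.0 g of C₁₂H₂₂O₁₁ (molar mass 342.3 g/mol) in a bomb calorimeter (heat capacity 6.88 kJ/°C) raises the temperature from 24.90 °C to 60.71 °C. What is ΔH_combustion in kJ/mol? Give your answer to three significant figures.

ΔH = -5620 kJ/mol

ΔT = 60.71 − 24.90 = 35.81 °C
q_cal = C_cal × ΔT = 6.88 × 35.81 = 246.3728 kJ
n = 15.0 / 342.3 = 0.04382 mol
q_rxn = −q_cal = -246.3728 kJ
ΔH = -246.3728 / 0.04382 = -5622 kJ/mol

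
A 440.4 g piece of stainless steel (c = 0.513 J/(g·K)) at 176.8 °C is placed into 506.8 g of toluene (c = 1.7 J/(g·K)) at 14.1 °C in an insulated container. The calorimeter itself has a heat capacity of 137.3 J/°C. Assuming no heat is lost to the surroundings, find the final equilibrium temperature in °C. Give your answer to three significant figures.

T_f = 44.1 °C

Heat lost by stainless steel = heat gained by toluene + calorimeter.
(440.4)(0.513)(176.8 − T) = [(506.8)(1.7) + 137.3](T − 14.1)
225.9252 (176.8 − T) = 998.86 (T − 14.1)
39944 − 225.9252 T = 998.86 T − 14084
54028 = 1224.7852 T
T = 44.11 °C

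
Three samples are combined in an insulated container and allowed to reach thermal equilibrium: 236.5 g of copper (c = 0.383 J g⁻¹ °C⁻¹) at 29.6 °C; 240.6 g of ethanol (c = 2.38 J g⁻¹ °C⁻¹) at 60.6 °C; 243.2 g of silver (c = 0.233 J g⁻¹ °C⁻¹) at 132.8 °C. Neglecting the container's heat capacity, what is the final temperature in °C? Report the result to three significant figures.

T_f = 62.4 °C

Σ mᵢcᵢ(T − Tᵢ) = 0  ⇒  T = Σ mᵢcᵢTᵢ / Σ mᵢcᵢ
Σ mᵢcᵢ = 236.5×0.383 + 240.6×2.38 + 243.2×0.233 = 719.8731
Σ mᵢcᵢTᵢ = 90.5795×29.6 + 572.628×60.6 + 56.6656×132.8 = 44908
T = 44908 / 719.8731 = 62.38 °C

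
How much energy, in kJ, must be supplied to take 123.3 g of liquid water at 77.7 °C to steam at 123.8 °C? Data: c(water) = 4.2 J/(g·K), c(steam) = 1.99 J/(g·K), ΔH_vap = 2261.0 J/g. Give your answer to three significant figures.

q = 296 kJ

q1 (heat water 77.7→100.0 °C): 123.3 × 4.2 × 22.3 = 11548 J
q2 (vaporize at 100 °C): 123.3 × 2261.0 = 278781 J
q3 (heat steam 100.0→123.8 °C): 123.3 × 1.99 × 23.8 = 5840 J
Total: 11548 + 278781 + 5840 = 296169 J = 296 kJ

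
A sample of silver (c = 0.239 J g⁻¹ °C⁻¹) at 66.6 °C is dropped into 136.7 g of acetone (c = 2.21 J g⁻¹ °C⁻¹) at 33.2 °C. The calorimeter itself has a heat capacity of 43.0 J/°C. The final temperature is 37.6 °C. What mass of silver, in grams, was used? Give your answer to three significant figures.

m = 219 g

q_gained = (136.7 × 2.21 + 43.0) × (37.6 − 33.2) = 1518 J
q_lost = m × 0.239 × (66.6 − 37.6) = 6.931 m
m = 1518 / 6.931 = 219 g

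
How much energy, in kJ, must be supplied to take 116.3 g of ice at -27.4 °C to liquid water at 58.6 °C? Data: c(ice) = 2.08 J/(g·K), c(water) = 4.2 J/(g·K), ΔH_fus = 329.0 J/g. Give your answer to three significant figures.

q1 (heat ice -27.4→0.0 °C): 116.3 × 2.08 × 27.4 = 6628 J
q2 (melt at 0 °C): 116.3 × 329.0 = 38263 J
q3 (heat water 0.0→58.6 °C): 116.3 × 4.2 × 58.6 = 28624 J
Total: 6628 + 38263 + 28624 = 73515 J = 73.5 kJ

q = 73.5 kJ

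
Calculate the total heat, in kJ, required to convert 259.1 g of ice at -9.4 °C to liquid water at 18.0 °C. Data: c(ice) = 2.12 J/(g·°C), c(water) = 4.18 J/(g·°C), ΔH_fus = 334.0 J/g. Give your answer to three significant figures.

q = 111 kJ

q1 (heat ice -9.4→0.0 °C): 259.1 × 2.12 × 9.4 = 5163 J
q2 (melt at 0 °C): 259.1 × 334.0 = 86539 J
q3 (heat water 0.0→18.0 °C): 259.1 × 4.18 × 18.0 = 19495 J
Total: 5163 + 86539 + 19495 = 111197 J = 111 kJ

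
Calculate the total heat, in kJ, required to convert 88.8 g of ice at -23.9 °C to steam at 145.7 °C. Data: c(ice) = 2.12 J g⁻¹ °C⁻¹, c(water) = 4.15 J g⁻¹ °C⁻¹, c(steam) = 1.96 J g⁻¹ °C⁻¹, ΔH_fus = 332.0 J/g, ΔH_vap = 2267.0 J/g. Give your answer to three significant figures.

q1 (heat ice -23.9→0.0 °C): 88.8 × 2.12 × 23.9 = 4499 J
q2 (melt at 0 °C): 88.8 × 332.0 = 29482 J
q3 (heat water 0.0→100.0 °C): 88.8 × 4.15 × 100.0 = 36852 J
q4 (vaporize at 100 °C): 88.8 × 2267.0 = 201310 J
q5 (heat steam 100.0→145.7 °C): 88.8 × 1.96 × 45.7 = 7954 J
Total: 4499 + 29482 + 36852 + 201310 + 7954 = 280097 J = 280 kJ

q = 280 kJ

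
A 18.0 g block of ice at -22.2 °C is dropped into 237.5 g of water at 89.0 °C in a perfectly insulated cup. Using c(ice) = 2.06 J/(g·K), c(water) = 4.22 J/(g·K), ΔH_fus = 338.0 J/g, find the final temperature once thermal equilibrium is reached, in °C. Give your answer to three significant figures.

T_f = 76.3 °C

Heat to bring ice to 0 °C and melt it: q₁ = 18.0×2.06×22.2 + 18.0×338.0 = 6907.2 J
Heat the water can supply cooling to 0 °C: 237.5×4.22×89.0 = 89200.3 J > q₁, so all ice melts.
Energy balance: 237.5×4.22×(89.0 − T) = 6907.2 + 18.0×4.22×(T − 0)
1002.25(89.0 − T) = 6907.2 + 75.96 T
89200.3 − 6907.2 = 1078.21 T
T = 82293.1 / 1078.21 = 76.32 °C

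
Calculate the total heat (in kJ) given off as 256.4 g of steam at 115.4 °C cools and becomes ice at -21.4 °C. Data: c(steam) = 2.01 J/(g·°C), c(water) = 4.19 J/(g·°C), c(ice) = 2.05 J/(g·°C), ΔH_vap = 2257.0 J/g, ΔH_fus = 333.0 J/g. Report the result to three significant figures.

q = 791 kJ

q1 (cool steam 115.4→100 °C): 256.4 × 2.01 × 15.4 = 7937 J
q2 (condense at 100 °C): 256.4 × 2257.0 = 578695 J
q3 (cool water 100→0 °C): 256.4 × 4.19 × 100.0 = 107432 J
q4 (freeze at 0 °C): 256.4 × 333.0 = 85381 J
q5 (cool ice 0→-21.4 °C): 256.4 × 2.05 × 21.4 = 11248 J
Total: 7937 + 578695 + 107432 + 85381 + 11248 = 790693 J = 791 kJ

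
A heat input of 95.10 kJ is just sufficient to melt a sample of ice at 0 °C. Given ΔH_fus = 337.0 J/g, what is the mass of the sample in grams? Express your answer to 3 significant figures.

m = q / ΔH_fus = 95100 J / 337.0 J/g = 282 g

m = 282 g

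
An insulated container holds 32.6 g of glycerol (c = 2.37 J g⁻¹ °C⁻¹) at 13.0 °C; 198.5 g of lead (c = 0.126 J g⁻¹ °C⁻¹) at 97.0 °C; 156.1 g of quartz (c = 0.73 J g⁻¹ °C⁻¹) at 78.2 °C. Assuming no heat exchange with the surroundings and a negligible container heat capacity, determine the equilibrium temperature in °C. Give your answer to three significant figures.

T_f = 57.1 °C

Σ mᵢcᵢ(T − Tᵢ) = 0  ⇒  T = Σ mᵢcᵢTᵢ / Σ mᵢcᵢ
Σ mᵢcᵢ = 32.6×2.37 + 198.5×0.126 + 156.1×0.73 = 216.226
Σ mᵢcᵢTᵢ = 77.262×13.0 + 25.011×97.0 + 113.953×78.2 = 12342
T = 12342 / 216.226 = 57.08 °C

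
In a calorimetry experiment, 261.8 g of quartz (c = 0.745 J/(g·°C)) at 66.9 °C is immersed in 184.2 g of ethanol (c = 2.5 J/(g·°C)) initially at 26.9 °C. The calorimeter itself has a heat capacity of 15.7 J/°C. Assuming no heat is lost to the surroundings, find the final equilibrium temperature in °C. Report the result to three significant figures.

T_f = 38.5 °C

Heat lost by quartz = heat gained by ethanol + calorimeter.
(261.8)(0.745)(66.9 − T) = [(184.2)(2.5) + 15.7](T − 26.9)
195.041 (66.9 − T) = 476.2 (T − 26.9)
13048 − 195.041 T = 476.2 T − 12810
25858 = 671.241 T
T = 38.52 °C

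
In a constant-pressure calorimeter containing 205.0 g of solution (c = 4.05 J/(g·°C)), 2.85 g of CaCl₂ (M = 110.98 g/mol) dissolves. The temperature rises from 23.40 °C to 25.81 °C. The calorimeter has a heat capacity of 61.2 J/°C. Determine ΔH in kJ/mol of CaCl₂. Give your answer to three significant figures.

|ΔT| = |25.81 − 23.40| = 2.41 °C
|q_surr| = (205.0 × 4.05 + 61.2) × 2.41 = 891.45 × 2.41 = 2148.4 J
n(CaCl₂) = 2.85 / 110.98 = 0.025680 mol
Temperature rose, so q_rxn = −|q_surr| = -2.1484 kJ
ΔH = q_rxn / n = -83.66 kJ/mol

ΔH = -83.7 kJ/mol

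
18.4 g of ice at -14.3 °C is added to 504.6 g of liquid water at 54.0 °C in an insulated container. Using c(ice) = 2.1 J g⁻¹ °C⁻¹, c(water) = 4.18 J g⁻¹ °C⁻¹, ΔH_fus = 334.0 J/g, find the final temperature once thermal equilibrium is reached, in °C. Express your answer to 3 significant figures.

Heat to bring ice to 0 °C and melt it: q₁ = 18.4×2.1×14.3 + 18.4×334.0 = 6698.2 J
Heat the water can supply cooling to 0 °C: 504.6×4.18×54.0 = 113898 J > q₁, so all ice melts.
Energy balance: 504.6×4.18×(54.0 − T) = 6698.2 + 18.4×4.18×(T − 0)
2109.228(54.0 − T) = 6698.2 + 76.912 T
113898 − 6698.2 = 2186.140 T
T = 107199.8 / 2186.140 = 49.04 °C

T_f = 49.0 °C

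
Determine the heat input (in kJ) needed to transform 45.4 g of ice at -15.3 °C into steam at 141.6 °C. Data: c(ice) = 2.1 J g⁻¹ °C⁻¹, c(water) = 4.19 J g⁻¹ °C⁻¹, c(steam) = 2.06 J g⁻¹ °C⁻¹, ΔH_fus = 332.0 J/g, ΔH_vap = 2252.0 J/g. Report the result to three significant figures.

q1 (heat ice -15.3→0.0 °C): 45.4 × 2.1 × 15.3 = 1459 J
q2 (melt at 0 °C): 45.4 × 332.0 = 15073 J
q3 (heat water 0.0→100.0 °C): 45.4 × 4.19 × 100.0 = 19023 J
q4 (vaporize at 100 °C): 45.4 × 2252.0 = 102241 J
q5 (heat steam 100.0→141.6 °C): 45.4 × 2.06 × 41.6 = 3891 J
Total: 1459 + 15073 + 19023 + 102241 + 3891 = 141687 J = 142 kJ

q = 142 kJ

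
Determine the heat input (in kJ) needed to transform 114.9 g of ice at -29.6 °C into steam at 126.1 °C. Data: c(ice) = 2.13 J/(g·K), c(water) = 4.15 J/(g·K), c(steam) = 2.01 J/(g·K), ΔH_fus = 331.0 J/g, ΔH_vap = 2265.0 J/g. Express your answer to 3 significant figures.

q1 (heat ice -29.6→0.0 °C): 114.9 × 2.13 × 29.6 = 7244 J
q2 (melt at 0 °C): 114.9 × 331.0 = 38032 J
q3 (heat water 0.0→100.0 °C): 114.9 × 4.15 × 100.0 = 47684 J
q4 (vaporize at 100 °C): 114.9 × 2265.0 = 260249 J
q5 (heat steam 100.0→126.1 °C): 114.9 × 2.01 × 26.1 = 6028 J
Total: 7244 + 38032 + 47684 + 260249 + 6028 = 359237 J = 359 kJ

q = 359 kJ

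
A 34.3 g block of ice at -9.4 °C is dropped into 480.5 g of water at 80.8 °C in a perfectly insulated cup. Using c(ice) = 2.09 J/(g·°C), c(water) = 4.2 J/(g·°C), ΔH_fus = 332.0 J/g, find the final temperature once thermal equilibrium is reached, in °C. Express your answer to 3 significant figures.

Heat to bring ice to 0 °C and melt it: q₁ = 34.3×2.09×9.4 + 34.3×332.0 = 12061 J
Heat the water can supply cooling to 0 °C: 480.5×4.2×80.8 = 163062 J > q₁, so all ice melts.
Energy balance: 480.5×4.2×(80.8 − T) = 12061 + 34.3×4.2×(T − 0)
2018.1(80.8 − T) = 12061 + 144.06 T
163062 − 12061 = 2162.16 T
T = 151001 / 2162.16 = 69.84 °C

T_f = 69.8 °C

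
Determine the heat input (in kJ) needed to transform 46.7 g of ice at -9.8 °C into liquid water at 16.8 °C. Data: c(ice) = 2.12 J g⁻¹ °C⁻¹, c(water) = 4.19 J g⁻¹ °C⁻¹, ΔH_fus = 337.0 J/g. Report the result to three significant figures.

q1 (heat ice -9.8→0.0 °C): 46.7 × 2.12 × 9.8 = 970 J
q2 (melt at 0 °C): 46.7 × 337.0 = 15738 J
q3 (heat water 0.0→16.8 °C): 46.7 × 4.19 × 16.8 = 3287 J
Total: 970 + 15738 + 3287 = 19995 J = 20.0 kJ

q = 20.0 kJ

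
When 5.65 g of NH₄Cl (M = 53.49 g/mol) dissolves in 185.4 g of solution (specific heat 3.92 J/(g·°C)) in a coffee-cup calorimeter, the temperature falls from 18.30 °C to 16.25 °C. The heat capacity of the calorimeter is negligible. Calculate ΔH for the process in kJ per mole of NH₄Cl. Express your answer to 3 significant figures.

|ΔT| = |16.25 − 18.30| = 2.05 °C
|q_surr| = (185.4 × 3.92) × 2.05 = 726.768 × 2.05 = 1490 J
n(NH₄Cl) = 5.65 / 53.49 = 0.1056 mol
Temperature fell, so q_rxn = +|q_surr| = 1.490 kJ
ΔH = q_rxn / n = 14.11 kJ/mol

ΔH = 14.1 kJ/mol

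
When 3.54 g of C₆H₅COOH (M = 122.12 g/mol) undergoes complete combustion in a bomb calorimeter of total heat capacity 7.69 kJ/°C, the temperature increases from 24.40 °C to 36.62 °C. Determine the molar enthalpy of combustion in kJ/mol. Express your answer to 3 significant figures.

ΔT = 36.62 − 24.40 = 12.22 °C
q_cal = C_cal × ΔT = 7.69 × 12.22 = 93.9718 kJ
n = 3.54 / 122.12 = 0.02899 mol
q_rxn = −q_cal = -93.9718 kJ
ΔH = -93.9718 / 0.02899 = -3242 kJ/mol

ΔH = -3240 kJ/mol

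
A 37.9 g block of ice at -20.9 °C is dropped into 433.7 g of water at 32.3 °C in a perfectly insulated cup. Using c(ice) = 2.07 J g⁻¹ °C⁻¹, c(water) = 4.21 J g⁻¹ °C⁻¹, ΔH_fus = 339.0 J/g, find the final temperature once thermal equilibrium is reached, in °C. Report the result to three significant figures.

T_f = 22.4 °C

Heat to bring ice to 0 °C and melt it: q₁ = 37.9×2.07×20.9 + 37.9×339.0 = 14488 J
Heat the water can supply cooling to 0 °C: 433.7×4.21×32.3 = 58975.8 J > q₁, so all ice melts.
Energy balance: 433.7×4.21×(32.3 − T) = 14488 + 37.9×4.21×(T − 0)
1825.877(32.3 − T) = 14488 + 159.559 T
58975.8 − 14488 = 1985.436 T
T = 44487.8 / 1985.436 = 22.41 °C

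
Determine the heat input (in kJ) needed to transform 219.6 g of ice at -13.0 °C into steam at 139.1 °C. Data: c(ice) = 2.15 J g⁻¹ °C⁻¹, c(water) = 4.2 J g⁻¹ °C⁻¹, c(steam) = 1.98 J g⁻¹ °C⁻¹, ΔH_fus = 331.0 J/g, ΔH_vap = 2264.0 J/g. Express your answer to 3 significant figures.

q = 685 kJ

q1 (heat ice -13.0→0.0 °C): 219.6 × 2.15 × 13.0 = 6138 J
q2 (melt at 0 °C): 219.6 × 331.0 = 72688 J
q3 (heat water 0.0→100.0 °C): 219.6 × 4.2 × 100.0 = 92232 J
q4 (vaporize at 100 °C): 219.6 × 2264.0 = 497174 J
q5 (heat steam 100.0→139.1 °C): 219.6 × 1.98 × 39.1 = 17001 J
Total: 6138 + 72688 + 92232 + 497174 + 17001 = 685233 J = 685 kJ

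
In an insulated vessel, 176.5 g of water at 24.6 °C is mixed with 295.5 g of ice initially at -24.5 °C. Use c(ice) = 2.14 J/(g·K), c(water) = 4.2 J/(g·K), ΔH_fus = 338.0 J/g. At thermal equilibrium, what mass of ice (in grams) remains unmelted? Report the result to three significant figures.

m_ice remaining = 287 g

Heat to warm all ice to 0 °C: 295.5×2.14×24.5 = 15493 J
Heat released by water cooling to 0 °C: 176.5×4.2×24.6 = 18236 J
18236 J < 15493 + 295.5×338.0 = 115372 J, so not all ice melts; final T = 0 °C.
Heat left for melting: 18236 − 15493 = 2743 J
Mass melted = 2743 / 338.0 = 8.115 g
Ice remaining = 295.5 − 8.115 = 287.385 g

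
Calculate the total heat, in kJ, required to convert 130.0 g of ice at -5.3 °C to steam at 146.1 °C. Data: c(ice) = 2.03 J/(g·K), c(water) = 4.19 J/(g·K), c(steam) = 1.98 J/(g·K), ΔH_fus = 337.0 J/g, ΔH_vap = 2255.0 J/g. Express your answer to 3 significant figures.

q1 (heat ice -5.3→0.0 °C): 130.0 × 2.03 × 5.3 = 1399 J
q2 (melt at 0 °C): 130.0 × 337.0 = 43810 J
q3 (heat water 0.0→100.0 °C): 130.0 × 4.19 × 100.0 = 54470 J
q4 (vaporize at 100 °C): 130.0 × 2255.0 = 293150 J
q5 (heat steam 100.0→146.1 °C): 130.0 × 1.98 × 46.1 = 11866 J
Total: 1399 + 43810 + 54470 + 293150 + 11866 = 404695 J = 405 kJ

q = 405 kJ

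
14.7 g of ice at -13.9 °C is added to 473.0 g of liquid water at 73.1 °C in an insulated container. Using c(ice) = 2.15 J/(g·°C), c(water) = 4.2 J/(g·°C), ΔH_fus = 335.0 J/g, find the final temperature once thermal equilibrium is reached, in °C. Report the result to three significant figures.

Heat to bring ice to 0 °C and melt it: q₁ = 14.7×2.15×13.9 + 14.7×335.0 = 5363.8 J
Heat the water can supply cooling to 0 °C: 473.0×4.2×73.1 = 145220 J > q₁, so all ice melts.
Energy balance: 473.0×4.2×(73.1 − T) = 5363.8 + 14.7×4.2×(T − 0)
1986.6(73.1 − T) = 5363.8 + 61.74 T
145220 − 5363.8 = 2048.34 T
T = 139856.2 / 2048.34 = 68.28 °C

T_f = 68.3 °C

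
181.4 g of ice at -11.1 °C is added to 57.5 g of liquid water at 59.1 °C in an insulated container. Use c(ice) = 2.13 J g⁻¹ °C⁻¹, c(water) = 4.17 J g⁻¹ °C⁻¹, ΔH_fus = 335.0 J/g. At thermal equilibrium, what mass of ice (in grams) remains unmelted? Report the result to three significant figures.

Heat to warm all ice to 0 °C: 181.4×2.13×11.1 = 4288.8 J
Heat released by water cooling to 0 °C: 57.5×4.17×59.1 = 14171 J
14171 J < 4288.8 + 181.4×335.0 = 65057.8 J, so not all ice melts; final T = 0 °C.
Heat left for melting: 14171 − 4288.8 = 9882.2 J
Mass melted = 9882.2 / 335.0 = 29.50 g
Ice remaining = 181.4 − 29.50 = 151.90 g

m_ice remaining = 152 g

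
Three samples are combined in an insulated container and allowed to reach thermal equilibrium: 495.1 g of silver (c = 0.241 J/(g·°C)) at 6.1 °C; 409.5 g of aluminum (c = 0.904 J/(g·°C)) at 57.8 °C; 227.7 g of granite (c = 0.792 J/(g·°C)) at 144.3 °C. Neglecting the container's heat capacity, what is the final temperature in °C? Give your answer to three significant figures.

T_f = 71.9 °C

Σ mᵢcᵢ(T − Tᵢ) = 0  ⇒  T = Σ mᵢcᵢTᵢ / Σ mᵢcᵢ
Σ mᵢcᵢ = 495.1×0.241 + 409.5×0.904 + 227.7×0.792 = 669.8455
Σ mᵢcᵢTᵢ = 119.3191×6.1 + 370.188×57.8 + 180.3384×144.3 = 48148
T = 48148 / 669.8455 = 71.88 °C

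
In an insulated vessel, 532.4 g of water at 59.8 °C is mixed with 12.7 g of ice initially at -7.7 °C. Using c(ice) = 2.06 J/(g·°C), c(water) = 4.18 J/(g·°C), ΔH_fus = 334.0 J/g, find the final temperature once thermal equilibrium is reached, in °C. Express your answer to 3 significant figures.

Heat to bring ice to 0 °C and melt it: q₁ = 12.7×2.06×7.7 + 12.7×334.0 = 4443.2 J
Heat the water can supply cooling to 0 °C: 532.4×4.18×59.8 = 133081 J > q₁, so all ice melts.
Energy balance: 532.4×4.18×(59.8 − T) = 4443.2 + 12.7×4.18×(T − 0)
2225.432(59.8 − T) = 4443.2 + 53.086 T
133081 − 4443.2 = 2278.518 T
T = 128637.8 / 2278.518 = 56.46 °C

T_f = 56.5 °C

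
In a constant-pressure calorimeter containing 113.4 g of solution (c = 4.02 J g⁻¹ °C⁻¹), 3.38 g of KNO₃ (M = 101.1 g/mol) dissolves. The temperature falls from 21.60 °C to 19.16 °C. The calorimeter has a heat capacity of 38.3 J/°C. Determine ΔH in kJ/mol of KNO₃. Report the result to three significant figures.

|ΔT| = |19.16 − 21.60| = 2.44 °C
|q_surr| = (113.4 × 4.02 + 38.3) × 2.44 = 494.168 × 2.44 = 1206 J
n(KNO₃) = 3.38 / 101.1 = 0.03343 mol
Temperature fell, so q_rxn = +|q_surr| = 1.206 kJ
ΔH = q_rxn / n = 36.08 kJ/mol

ΔH = 36.1 kJ/mol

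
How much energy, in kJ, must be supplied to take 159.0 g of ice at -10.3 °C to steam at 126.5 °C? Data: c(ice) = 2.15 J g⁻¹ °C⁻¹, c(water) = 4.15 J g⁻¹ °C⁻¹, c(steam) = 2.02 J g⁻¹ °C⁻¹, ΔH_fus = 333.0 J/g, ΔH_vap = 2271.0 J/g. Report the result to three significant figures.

q = 492 kJ

q1 (heat ice -10.3→0.0 °C): 159.0 × 2.15 × 10.3 = 3521 J
q2 (melt at 0 °C): 159.0 × 333.0 = 52947 J
q3 (heat water 0.0→100.0 °C): 159.0 × 4.15 × 100.0 = 65985 J
q4 (vaporize at 100 °C): 159.0 × 2271.0 = 361089 J
q5 (heat steam 100.0→126.5 °C): 159.0 × 2.02 × 26.5 = 8511 J
Total: 3521 + 52947 + 65985 + 361089 + 8511 = 492053 J = 492 kJ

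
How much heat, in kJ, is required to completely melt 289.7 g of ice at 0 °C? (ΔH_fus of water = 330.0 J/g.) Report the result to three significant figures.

q = m × ΔH_fus = 289.7 × 330.0 = 95600 J = 95.6 kJ

q = 95.6 kJ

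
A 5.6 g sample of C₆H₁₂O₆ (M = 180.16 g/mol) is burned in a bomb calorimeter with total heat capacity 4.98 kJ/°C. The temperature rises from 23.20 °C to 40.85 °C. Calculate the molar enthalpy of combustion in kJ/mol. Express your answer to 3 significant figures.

ΔH = -2830 kJ/mol

ΔT = 40.85 − 23.20 = 17.65 °C
q_cal = C_cal × ΔT = 4.98 × 17.65 = 87.897 kJ
n = 5.6 / 180.16 = 0.03108 mol
q_rxn = −q_cal = -87.897 kJ
ΔH = -87.897 / 0.03108 = -2828 kJ/mol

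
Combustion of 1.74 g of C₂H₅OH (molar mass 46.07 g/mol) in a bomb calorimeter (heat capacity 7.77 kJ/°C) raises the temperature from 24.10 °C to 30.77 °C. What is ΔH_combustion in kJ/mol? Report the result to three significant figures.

ΔH = -1370 kJ/mol

ΔT = 30.77 − 24.10 = 6.67 °C
q_cal = C_cal × ΔT = 7.77 × 6.67 = 51.8259 kJ
n = 1.74 / 46.07 = 0.03777 mol
q_rxn = −q_cal = -51.8259 kJ
ΔH = -51.8259 / 0.03777 = -1372 kJ/mol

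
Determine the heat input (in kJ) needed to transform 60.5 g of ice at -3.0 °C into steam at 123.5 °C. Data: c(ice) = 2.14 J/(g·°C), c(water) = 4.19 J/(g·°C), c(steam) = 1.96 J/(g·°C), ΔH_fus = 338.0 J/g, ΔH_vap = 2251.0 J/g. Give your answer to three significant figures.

q1 (heat ice -3.0→0.0 °C): 60.5 × 2.14 × 3.0 = 388 J
q2 (melt at 0 °C): 60.5 × 338.0 = 20449 J
q3 (heat water 0.0→100.0 °C): 60.5 × 4.19 × 100.0 = 25350 J
q4 (vaporize at 100 °C): 60.5 × 2251.0 = 136186 J
q5 (heat steam 100.0→123.5 °C): 60.5 × 1.96 × 23.5 = 2787 J
Total: 388 + 20449 + 25350 + 136186 + 2787 = 185160 J = 185 kJ

q = 185 kJ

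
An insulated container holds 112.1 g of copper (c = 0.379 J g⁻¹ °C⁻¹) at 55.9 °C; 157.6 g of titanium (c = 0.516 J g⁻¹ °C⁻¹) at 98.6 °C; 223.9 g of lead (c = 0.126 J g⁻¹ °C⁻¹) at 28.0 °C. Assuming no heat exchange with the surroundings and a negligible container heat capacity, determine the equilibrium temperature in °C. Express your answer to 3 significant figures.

T_f = 73.6 °C

Σ mᵢcᵢ(T − Tᵢ) = 0  ⇒  T = Σ mᵢcᵢTᵢ / Σ mᵢcᵢ
Σ mᵢcᵢ = 112.1×0.379 + 157.6×0.516 + 223.9×0.126 = 152.0189
Σ mᵢcᵢTᵢ = 42.4859×55.9 + 81.3216×98.6 + 28.2114×28.0 = 11183
T = 11183 / 152.0189 = 73.56 °C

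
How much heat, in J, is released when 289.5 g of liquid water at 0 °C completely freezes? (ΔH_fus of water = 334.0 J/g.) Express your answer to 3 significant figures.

q = m × ΔH_fus = 289.5 × 334.0 = 96690 J

q = 96700 J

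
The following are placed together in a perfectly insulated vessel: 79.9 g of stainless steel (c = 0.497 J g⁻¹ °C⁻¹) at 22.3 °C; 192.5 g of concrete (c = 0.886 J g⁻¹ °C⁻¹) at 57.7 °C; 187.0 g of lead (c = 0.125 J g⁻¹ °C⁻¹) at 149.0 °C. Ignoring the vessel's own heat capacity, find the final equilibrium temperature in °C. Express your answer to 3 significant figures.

Σ mᵢcᵢ(T − Tᵢ) = 0  ⇒  T = Σ mᵢcᵢTᵢ / Σ mᵢcᵢ
Σ mᵢcᵢ = 79.9×0.497 + 192.5×0.886 + 187.0×0.125 = 233.6403
Σ mᵢcᵢTᵢ = 39.7103×22.3 + 170.555×57.7 + 23.375×149.0 = 14209
T = 14209 / 233.6403 = 60.82 °C

T_f = 60.8 °C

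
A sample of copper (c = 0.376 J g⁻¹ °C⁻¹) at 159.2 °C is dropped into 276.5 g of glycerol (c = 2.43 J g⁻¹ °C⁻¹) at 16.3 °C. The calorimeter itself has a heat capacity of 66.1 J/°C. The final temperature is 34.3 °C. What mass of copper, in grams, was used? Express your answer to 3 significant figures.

q_gained = (276.5 × 2.43 + 66.1) × (34.3 − 16.3) = 13280 J
q_lost = m × 0.376 × (159.2 − 34.3) = 46.9624 m
m = 13280 / 46.9624 = 283 g

m = 283 g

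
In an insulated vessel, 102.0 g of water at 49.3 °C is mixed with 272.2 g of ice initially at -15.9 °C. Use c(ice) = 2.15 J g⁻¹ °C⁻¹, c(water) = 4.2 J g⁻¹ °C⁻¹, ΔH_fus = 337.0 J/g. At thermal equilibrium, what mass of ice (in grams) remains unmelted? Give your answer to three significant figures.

m_ice remaining = 237 g

Heat to warm all ice to 0 °C: 272.2×2.15×15.9 = 9305.2 J
Heat released by water cooling to 0 °C: 102.0×4.2×49.3 = 21120 J
21120 J < 9305.2 + 272.2×337.0 = 101036.6 J, so not all ice melts; final T = 0 °C.
Heat left for melting: 21120 − 9305.2 = 11814.8 J
Mass melted = 11814.8 / 337.0 = 35.06 g
Ice remaining = 272.2 − 35.06 = 237.14 g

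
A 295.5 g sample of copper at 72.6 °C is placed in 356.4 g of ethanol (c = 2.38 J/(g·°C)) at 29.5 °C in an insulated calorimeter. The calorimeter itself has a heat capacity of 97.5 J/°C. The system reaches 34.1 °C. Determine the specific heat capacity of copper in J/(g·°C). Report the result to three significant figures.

q_gained = (356.4 × 2.38 + 97.5) × (34.1 − 29.5) = 4350 J
q_lost = 295.5 × c × (72.6 − 34.1) = 11376.75 c
Set equal: c = 4350 / 11376.75 = 0.382 J/(g·°C)

c = 0.382 J/(g·°C)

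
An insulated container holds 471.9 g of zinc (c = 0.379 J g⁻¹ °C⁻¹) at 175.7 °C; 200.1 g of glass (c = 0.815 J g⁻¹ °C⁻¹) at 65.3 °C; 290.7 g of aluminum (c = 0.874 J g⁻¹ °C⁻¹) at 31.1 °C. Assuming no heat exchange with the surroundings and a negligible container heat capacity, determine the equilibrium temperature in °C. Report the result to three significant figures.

T_f = 83.8 °C

Σ mᵢcᵢ(T − Tᵢ) = 0  ⇒  T = Σ mᵢcᵢTᵢ / Σ mᵢcᵢ
Σ mᵢcᵢ = 471.9×0.379 + 200.1×0.815 + 290.7×0.874 = 596.0034
Σ mᵢcᵢTᵢ = 178.8501×175.7 + 163.0815×65.3 + 254.0718×31.1 = 49974.8
T = 49974.8 / 596.0034 = 83.8499 °C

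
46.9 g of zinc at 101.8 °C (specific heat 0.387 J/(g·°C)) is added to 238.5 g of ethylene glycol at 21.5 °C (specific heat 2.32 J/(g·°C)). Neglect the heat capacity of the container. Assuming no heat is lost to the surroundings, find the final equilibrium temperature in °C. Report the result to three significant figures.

Heat lost by zinc = heat gained by ethylene glycol.
(46.9)(0.387)(101.8 − T) = (238.5)(2.32)(T − 21.5)
18.1503 (101.8 − T) = 553.32 (T − 21.5)
1847.70 − 18.1503 T = 553.32 T − 11896.4
13744.10 = 571.4703 T
T = 24.05 °C

T_f = 24.1 °C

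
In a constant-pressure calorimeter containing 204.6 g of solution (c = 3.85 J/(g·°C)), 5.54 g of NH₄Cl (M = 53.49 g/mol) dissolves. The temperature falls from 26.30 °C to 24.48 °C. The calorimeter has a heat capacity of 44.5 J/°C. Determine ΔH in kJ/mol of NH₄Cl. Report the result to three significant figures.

|ΔT| = |24.48 − 26.30| = 1.82 °C
|q_surr| = (204.6 × 3.85 + 44.5) × 1.82 = 832.21 × 1.82 = 1515 J
n(NH₄Cl) = 5.54 / 53.49 = 0.1036 mol
Temperature fell, so q_rxn = +|q_surr| = 1.515 kJ
ΔH = q_rxn / n = 14.62 kJ/mol

ΔH = 14.6 kJ/mol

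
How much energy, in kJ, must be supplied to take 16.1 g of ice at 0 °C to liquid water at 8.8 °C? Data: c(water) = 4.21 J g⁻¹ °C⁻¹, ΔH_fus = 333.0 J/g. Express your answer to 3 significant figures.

q1 (melt at 0 °C): 16.1 × 333.0 = 5361 J
q2 (heat water 0.0→8.8 °C): 16.1 × 4.21 × 8.8 = 596 J
Total: 5361 + 596 = 5957 J = 5.96 kJ

q = 5.96 kJ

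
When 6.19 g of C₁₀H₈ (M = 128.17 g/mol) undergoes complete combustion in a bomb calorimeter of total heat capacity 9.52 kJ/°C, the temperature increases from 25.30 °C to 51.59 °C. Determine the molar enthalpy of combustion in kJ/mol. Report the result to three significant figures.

ΔH = -5180 kJ/mol

ΔT = 51.59 − 25.30 = 26.29 °C
q_cal = C_cal × ΔT = 9.52 × 26.29 = 250.2808 kJ
n = 6.19 / 128.17 = 0.04830 mol
q_rxn = −q_cal = -250.2808 kJ
ΔH = -250.2808 / 0.04830 = -5182 kJ/mol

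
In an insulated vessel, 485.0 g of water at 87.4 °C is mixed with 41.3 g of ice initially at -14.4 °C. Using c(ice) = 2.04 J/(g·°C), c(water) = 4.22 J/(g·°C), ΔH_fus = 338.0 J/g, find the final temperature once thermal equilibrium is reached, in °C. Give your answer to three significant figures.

T_f = 73.7 °C

Heat to bring ice to 0 °C and melt it: q₁ = 41.3×2.04×14.4 + 41.3×338.0 = 15173 J
Heat the water can supply cooling to 0 °C: 485.0×4.22×87.4 = 178882 J > q₁, so all ice melts.
Energy balance: 485.0×4.22×(87.4 − T) = 15173 + 41.3×4.22×(T − 0)
2046.7(87.4 − T) = 15173 + 174.286 T
178882 − 15173 = 2220.986 T
T = 163709 / 2220.986 = 73.71 °C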